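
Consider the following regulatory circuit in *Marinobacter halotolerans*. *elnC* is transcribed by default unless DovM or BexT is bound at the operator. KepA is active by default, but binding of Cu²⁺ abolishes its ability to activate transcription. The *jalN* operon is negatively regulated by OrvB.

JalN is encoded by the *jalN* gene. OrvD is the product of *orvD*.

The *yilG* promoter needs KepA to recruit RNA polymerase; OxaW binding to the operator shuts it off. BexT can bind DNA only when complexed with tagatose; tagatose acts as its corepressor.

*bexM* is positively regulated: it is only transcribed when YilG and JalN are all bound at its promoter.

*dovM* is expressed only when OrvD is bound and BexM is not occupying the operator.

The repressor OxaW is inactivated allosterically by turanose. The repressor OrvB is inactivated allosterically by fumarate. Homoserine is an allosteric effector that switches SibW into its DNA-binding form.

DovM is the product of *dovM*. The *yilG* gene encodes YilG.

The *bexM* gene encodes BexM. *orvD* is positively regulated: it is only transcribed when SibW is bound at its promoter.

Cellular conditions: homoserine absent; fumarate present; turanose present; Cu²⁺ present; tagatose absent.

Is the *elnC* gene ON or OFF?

Turanose is present, so OxaW is inactive.
Cu²⁺ is present, so KepA is inactive.
Required activator KepA is absent, so *yilG* is not transcribed.
So YilG is not produced.
Fumarate is present, so OrvB is inactive.
With no repressor bound, *jalN* is transcribed.
So JalN is produced and active.
Required activator YilG is absent, so *bexM* is not transcribed.
So BexM is not produced.
Homoserine is absent, so SibW is inactive.
Required activator SibW is absent, so *orvD* is not transcribed.
So OrvD is not produced.
Required activator OrvD is absent, so *dovM* is not transcribed.
So DovM is not produced.
Tagatose is absent, so BexT is inactive.
With no repressor bound, *elnC* is transcribed.

ON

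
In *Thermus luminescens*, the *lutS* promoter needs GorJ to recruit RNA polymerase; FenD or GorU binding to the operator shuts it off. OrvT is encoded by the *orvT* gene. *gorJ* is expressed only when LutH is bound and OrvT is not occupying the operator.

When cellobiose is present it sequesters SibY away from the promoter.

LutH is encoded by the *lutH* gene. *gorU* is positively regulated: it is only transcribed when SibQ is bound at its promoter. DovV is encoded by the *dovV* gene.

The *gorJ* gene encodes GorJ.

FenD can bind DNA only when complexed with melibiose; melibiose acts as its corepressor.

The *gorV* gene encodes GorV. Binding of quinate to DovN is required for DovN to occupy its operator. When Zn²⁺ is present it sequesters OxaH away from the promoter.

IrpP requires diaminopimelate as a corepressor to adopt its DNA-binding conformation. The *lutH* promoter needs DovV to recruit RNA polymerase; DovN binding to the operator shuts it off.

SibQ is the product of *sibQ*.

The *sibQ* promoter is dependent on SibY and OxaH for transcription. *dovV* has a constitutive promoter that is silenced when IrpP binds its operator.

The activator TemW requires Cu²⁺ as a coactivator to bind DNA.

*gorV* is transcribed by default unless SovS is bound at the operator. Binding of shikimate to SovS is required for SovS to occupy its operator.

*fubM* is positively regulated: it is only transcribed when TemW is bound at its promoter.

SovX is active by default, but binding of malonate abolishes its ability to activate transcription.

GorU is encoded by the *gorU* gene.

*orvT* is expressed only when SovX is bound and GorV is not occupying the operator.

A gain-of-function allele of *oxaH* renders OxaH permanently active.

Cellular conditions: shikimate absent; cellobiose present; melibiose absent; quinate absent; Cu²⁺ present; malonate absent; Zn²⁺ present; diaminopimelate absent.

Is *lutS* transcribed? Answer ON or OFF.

Melibiose is absent, so FenD is inactive.
Cellobiose is present, so SibY is inactive.
OxaH is constitutively active in this strain.
Required activator SibY is absent, so *sibQ* is not transcribed.
So SibQ is not produced.
Required activator SibQ is absent, so *gorU* is not transcribed.
So GorU is not produced.
Quinate is absent, so DovN is inactive.
Diaminopimelate is absent, so IrpP is inactive.
With no repressor bound, *dovV* is transcribed.
So DovV is produced and active.
No repressor is bound and DovV is active, so *lutH* is transcribed.
So LutH is produced and active.
Shikimate is absent, so SovS is inactive.
With no repressor bound, *gorV* is transcribed.
So GorV is produced and active.
Malonate is absent, so SovX is active.
With repressor GorV bound, *orvT* is not transcribed.
So OrvT is not produced.
No repressor is bound and LutH is active, so *gorJ* is transcribed.
So GorJ is produced and active.
No repressor is bound and GorJ is active, so *lutS* is transcribed.

ON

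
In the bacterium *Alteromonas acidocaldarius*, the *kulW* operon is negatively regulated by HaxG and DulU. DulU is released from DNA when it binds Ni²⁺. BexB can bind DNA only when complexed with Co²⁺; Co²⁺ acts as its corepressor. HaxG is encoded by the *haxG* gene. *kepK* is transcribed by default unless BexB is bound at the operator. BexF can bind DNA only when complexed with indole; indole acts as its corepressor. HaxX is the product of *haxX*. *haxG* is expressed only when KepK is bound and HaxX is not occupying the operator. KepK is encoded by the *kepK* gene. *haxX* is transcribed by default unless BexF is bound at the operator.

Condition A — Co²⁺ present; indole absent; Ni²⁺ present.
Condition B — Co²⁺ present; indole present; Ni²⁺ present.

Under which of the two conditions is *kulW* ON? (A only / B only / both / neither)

both

Condition A:
Co²⁺ is present, so BexB is active.
With repressor BexB bound, *kepK* is not transcribed.
So KepK is not produced.
Indole is absent, so BexF is inactive.
With no repressor bound, *haxX* is transcribed.
So HaxX is produced and active.
With repressor HaxX bound, *haxG* is not transcribed.
So HaxG is not produced.
Ni²⁺ is present, so DulU is inactive.
With no repressor bound, *kulW* is transcribed.
→ *kulW* is ON in A.
Condition B:
Co²⁺ is present, so BexB is active.
With repressor BexB bound, *kepK* is not transcribed.
So KepK is not produced.
Indole is present, so BexF is active.
With repressor BexF bound, *haxX* is not transcribed.
So HaxX is not produced.
Required activator KepK is absent, so *haxG* is not transcribed.
So HaxG is not produced.
Ni²⁺ is present, so DulU is inactive.
With no repressor bound, *kulW* is transcribed.
→ *kulW* is ON in B.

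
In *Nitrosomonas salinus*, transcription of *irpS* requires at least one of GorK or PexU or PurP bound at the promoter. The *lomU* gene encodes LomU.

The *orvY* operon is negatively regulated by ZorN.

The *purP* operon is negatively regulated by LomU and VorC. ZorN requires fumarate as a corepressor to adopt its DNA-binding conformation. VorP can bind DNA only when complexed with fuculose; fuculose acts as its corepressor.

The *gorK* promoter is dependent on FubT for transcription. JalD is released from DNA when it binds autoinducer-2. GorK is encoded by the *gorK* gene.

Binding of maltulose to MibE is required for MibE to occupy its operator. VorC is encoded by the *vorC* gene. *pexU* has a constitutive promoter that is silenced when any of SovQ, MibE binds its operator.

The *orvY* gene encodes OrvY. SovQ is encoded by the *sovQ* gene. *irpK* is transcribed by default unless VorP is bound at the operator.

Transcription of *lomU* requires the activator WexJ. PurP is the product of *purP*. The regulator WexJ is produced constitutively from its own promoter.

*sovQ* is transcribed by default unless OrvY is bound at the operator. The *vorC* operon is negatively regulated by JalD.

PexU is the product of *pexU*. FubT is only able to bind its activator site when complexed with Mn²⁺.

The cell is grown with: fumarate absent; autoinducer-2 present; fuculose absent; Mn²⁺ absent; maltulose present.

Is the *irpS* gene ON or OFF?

OFF

Mn²⁺ is absent, so FubT is inactive.
Required activator FubT is absent, so *gorK* is not transcribed.
So GorK is not produced.
Fumarate is absent, so ZorN is inactive.
With no repressor bound, *orvY* is transcribed.
So OrvY is produced and active.
With repressor OrvY bound, *sovQ* is not transcribed.
So SovQ is not produced.
Maltulose is present, so MibE is active.
With repressor MibE bound, *pexU* is not transcribed.
So PexU is not produced.
WexJ is produced constitutively and is active.
No repressor is bound and WexJ is active, so *lomU* is transcribed.
So LomU is produced and active.
Autoinducer-2 is present, so JalD is inactive.
With no repressor bound, *vorC* is transcribed.
So VorC is produced and active.
With repressor LomU bound, *purP* is not transcribed.
So PurP is not produced.
No activator is available at the *irpS* promoter, so *irpS* is not transcribed.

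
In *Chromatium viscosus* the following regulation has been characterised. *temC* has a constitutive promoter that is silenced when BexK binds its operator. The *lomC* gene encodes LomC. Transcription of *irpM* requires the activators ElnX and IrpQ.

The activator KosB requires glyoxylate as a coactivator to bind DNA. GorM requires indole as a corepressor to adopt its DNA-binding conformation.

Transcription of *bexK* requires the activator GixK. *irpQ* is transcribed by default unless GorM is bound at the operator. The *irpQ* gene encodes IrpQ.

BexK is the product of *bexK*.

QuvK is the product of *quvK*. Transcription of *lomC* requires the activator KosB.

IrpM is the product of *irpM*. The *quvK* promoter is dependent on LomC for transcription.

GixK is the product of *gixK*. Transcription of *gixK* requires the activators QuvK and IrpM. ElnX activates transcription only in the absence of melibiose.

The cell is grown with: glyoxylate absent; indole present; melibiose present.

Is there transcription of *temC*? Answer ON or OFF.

Glyoxylate is absent, so KosB is inactive.
Required activator KosB is absent, so *lomC* is not transcribed.
So LomC is not produced.
Required activator LomC is absent, so *quvK* is not transcribed.
So QuvK is not produced.
Melibiose is present, so ElnX is inactive.
Indole is present, so GorM is active.
With repressor GorM bound, *irpQ* is not transcribed.
So IrpQ is not produced.
Required activator ElnX is absent, so *irpM* is not transcribed.
So IrpM is not produced.
Required activator QuvK is absent, so *gixK* is not transcribed.
So GixK is not produced.
Required activator GixK is absent, so *bexK* is not transcribed.
So BexK is not produced.
With no repressor bound, *temC* is transcribed.

ON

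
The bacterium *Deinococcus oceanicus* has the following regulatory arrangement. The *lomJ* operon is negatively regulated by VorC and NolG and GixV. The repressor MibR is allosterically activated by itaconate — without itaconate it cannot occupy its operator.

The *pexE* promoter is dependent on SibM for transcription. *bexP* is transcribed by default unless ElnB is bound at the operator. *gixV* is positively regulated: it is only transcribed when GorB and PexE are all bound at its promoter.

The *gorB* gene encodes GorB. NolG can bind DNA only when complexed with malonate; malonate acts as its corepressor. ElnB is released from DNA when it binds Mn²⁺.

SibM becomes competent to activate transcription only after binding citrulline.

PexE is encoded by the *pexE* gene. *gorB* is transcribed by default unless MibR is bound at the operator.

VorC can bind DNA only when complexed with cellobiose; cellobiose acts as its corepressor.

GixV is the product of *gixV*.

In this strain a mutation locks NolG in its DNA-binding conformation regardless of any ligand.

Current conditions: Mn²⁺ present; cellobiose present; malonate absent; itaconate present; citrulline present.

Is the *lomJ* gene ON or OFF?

OFF

Cellobiose is present, so VorC is active.
NolG is constitutively active in this strain.
Itaconate is present, so MibR is active.
With repressor MibR bound, *gorB* is not transcribed.
So GorB is not produced.
Citrulline is present, so SibM is active.
No repressor is bound and SibM is active, so *pexE* is transcribed.
So PexE is produced and active.
Required activator GorB is absent, so *gixV* is not transcribed.
So GixV is not produced.
With repressor VorC bound, *lomJ* is not transcribed.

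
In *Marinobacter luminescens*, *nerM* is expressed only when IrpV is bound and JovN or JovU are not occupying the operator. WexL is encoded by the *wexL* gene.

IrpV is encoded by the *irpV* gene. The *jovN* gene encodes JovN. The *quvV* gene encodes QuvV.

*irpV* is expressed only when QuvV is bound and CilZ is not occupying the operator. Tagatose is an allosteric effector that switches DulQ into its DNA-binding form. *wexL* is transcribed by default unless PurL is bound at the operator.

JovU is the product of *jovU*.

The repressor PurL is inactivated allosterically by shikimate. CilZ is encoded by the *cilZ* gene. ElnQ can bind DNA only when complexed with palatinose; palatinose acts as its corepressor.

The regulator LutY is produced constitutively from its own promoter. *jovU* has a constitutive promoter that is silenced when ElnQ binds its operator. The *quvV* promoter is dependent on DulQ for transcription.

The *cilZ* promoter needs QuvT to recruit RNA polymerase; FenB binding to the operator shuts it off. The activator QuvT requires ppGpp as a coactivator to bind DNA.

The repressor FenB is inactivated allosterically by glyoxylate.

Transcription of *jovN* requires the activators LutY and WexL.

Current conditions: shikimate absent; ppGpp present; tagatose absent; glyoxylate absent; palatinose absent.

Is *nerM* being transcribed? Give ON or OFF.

LutY is produced constitutively and is active.
Shikimate is absent, so PurL is active.
With repressor PurL bound, *wexL* is not transcribed.
So WexL is not produced.
Required activator WexL is absent, so *jovN* is not transcribed.
So JovN is not produced.
Tagatose is absent, so DulQ is inactive.
Required activator DulQ is absent, so *quvV* is not transcribed.
So QuvV is not produced.
Glyoxylate is absent, so FenB is active.
ppGpp is present, so QuvT is active.
With repressor FenB bound, *cilZ* is not transcribed.
So CilZ is not produced.
Required activator QuvV is absent, so *irpV* is not transcribed.
So IrpV is not produced.
Palatinose is absent, so ElnQ is inactive.
With no repressor bound, *jovU* is transcribed.
So JovU is produced and active.
With repressor JovU bound, *nerM* is not transcribed.

OFF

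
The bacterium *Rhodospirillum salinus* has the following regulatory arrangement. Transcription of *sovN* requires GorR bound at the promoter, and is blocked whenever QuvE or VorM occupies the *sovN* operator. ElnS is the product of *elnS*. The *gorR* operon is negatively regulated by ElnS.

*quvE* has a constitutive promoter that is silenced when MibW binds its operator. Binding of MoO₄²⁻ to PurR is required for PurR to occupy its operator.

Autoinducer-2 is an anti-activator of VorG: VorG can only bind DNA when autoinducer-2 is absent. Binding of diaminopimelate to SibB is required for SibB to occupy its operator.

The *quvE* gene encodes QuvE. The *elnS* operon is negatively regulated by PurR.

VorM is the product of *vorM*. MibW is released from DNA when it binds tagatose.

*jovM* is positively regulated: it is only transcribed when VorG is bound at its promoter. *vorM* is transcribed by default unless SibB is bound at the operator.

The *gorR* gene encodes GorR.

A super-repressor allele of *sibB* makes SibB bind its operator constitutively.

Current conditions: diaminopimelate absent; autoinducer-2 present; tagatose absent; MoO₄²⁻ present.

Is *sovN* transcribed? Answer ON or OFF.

ON

Tagatose is absent, so MibW is active.
With repressor MibW bound, *quvE* is not transcribed.
So QuvE is not produced.
MoO₄²⁻ is present, so PurR is active.
With repressor PurR bound, *elnS* is not transcribed.
So ElnS is not produced.
With no repressor bound, *gorR* is transcribed.
So GorR is produced and active.
SibB is constitutively active in this strain.
With repressor SibB bound, *vorM* is not transcribed.
So VorM is not produced.
No repressor is bound and GorR is active, so *sovN* is transcribed.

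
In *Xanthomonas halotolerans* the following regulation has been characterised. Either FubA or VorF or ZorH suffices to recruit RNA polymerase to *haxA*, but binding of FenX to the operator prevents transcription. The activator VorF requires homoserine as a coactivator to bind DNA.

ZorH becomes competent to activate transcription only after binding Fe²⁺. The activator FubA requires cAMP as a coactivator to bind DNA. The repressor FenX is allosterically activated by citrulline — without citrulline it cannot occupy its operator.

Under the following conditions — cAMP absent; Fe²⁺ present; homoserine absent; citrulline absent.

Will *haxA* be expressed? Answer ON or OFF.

cAMP is absent, so FubA is inactive.
Citrulline is absent, so FenX is inactive.
Homoserine is absent, so VorF is inactive.
Fe²⁺ is present, so ZorH is active.
Activator ZorH is present, so *haxA* is transcribed.

ON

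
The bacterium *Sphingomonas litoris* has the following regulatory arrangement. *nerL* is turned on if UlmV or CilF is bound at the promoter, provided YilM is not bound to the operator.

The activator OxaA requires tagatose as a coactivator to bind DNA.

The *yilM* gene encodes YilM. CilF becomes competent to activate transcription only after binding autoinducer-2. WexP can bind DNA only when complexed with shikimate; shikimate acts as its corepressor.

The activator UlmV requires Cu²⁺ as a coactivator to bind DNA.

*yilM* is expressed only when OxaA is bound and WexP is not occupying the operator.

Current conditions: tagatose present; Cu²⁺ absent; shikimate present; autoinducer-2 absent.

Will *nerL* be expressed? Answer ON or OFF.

Cu²⁺ is absent, so UlmV is inactive.
Shikimate is present, so WexP is active.
Tagatose is present, so OxaA is active.
With repressor WexP bound, *yilM* is not transcribed.
So YilM is not produced.
Autoinducer-2 is absent, so CilF is inactive.
No activator is available at the *nerL* promoter, so *nerL* is not transcribed.

OFF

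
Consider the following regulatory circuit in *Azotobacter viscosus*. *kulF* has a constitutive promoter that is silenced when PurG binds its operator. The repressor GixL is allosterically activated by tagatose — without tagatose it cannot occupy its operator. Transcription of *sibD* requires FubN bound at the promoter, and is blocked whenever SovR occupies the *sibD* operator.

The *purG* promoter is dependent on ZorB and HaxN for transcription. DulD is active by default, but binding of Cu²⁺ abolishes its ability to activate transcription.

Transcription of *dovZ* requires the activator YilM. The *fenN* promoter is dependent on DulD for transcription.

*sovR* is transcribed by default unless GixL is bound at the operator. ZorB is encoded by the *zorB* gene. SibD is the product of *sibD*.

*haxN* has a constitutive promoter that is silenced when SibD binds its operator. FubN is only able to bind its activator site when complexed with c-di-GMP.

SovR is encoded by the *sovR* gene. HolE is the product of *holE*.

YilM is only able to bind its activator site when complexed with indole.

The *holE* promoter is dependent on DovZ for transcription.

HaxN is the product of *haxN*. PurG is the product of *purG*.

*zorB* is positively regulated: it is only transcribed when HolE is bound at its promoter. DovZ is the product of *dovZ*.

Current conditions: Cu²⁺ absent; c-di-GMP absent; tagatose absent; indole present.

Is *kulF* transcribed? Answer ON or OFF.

OFF

Indole is present, so YilM is active.
No repressor is bound and YilM is active, so *dovZ* is transcribed.
So DovZ is produced and active.
No repressor is bound and DovZ is active, so *holE* is transcribed.
So HolE is produced and active.
No repressor is bound and HolE is active, so *zorB* is transcribed.
So ZorB is produced and active.
Tagatose is absent, so GixL is inactive.
With no repressor bound, *sovR* is transcribed.
So SovR is produced and active.
c-di-GMP is absent, so FubN is inactive.
With repressor SovR bound, *sibD* is not transcribed.
So SibD is not produced.
With no repressor bound, *haxN* is transcribed.
So HaxN is produced and active.
No repressor is bound and ZorB and HaxN are active, so *purG* is transcribed.
So PurG is produced and active.
With repressor PurG bound, *kulF* is not transcribed.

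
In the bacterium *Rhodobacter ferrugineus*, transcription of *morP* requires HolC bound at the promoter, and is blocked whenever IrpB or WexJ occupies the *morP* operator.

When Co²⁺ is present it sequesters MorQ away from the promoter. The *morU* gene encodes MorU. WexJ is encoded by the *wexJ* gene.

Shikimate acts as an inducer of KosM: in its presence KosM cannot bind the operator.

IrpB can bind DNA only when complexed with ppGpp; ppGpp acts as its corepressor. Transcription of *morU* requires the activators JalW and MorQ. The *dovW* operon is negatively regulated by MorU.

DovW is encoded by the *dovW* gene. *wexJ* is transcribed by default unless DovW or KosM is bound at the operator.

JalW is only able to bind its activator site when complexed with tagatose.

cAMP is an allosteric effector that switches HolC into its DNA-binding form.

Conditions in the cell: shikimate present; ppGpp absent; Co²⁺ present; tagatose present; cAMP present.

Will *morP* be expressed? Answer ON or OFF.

ON

cAMP is present, so HolC is active.
ppGpp is absent, so IrpB is inactive.
Tagatose is present, so JalW is active.
Co²⁺ is present, so MorQ is inactive.
Required activator MorQ is absent, so *morU* is not transcribed.
So MorU is not produced.
With no repressor bound, *dovW* is transcribed.
So DovW is produced and active.
Shikimate is present, so KosM is inactive.
With repressor DovW bound, *wexJ* is not transcribed.
So WexJ is not produced.
No repressor is bound and HolC is active, so *morP* is transcribed.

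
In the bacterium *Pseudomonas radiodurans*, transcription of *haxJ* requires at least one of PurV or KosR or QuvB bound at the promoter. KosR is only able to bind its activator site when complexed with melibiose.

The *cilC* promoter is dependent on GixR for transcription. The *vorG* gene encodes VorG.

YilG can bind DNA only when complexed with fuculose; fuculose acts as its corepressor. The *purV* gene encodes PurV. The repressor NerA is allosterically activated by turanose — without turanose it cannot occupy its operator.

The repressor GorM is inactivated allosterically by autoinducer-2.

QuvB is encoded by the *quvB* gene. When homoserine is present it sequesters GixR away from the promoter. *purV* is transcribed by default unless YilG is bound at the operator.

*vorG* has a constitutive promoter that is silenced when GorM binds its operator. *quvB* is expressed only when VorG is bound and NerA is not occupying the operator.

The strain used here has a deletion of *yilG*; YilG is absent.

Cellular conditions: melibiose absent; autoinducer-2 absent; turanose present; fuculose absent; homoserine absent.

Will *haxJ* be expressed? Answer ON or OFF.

ON

YilG is non-functional in this strain, so it has no effect.
With no repressor bound, *purV* is transcribed.
So PurV is produced and active.
Melibiose is absent, so KosR is inactive.
Autoinducer-2 is absent, so GorM is active.
With repressor GorM bound, *vorG* is not transcribed.
So VorG is not produced.
Turanose is present, so NerA is active.
With repressor NerA bound, *quvB* is not transcribed.
So QuvB is not produced.
Activator PurV is present, so *haxJ* is transcribed.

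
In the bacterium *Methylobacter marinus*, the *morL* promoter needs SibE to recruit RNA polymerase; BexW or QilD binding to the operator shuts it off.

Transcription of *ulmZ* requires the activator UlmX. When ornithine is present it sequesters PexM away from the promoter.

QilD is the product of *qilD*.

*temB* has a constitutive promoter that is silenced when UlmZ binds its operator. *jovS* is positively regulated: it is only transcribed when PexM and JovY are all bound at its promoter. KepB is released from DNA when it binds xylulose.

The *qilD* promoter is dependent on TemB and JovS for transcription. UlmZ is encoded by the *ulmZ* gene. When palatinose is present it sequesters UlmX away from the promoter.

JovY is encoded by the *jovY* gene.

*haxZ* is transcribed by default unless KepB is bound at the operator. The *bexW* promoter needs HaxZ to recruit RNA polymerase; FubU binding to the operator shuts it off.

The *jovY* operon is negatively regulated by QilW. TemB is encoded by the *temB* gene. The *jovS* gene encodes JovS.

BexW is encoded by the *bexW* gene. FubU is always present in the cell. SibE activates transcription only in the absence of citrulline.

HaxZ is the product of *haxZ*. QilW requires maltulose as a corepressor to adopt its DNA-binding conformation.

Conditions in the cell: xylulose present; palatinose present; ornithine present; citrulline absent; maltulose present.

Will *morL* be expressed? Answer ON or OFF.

ON

FubU is produced constitutively and is active.
Xylulose is present, so KepB is inactive.
With no repressor bound, *haxZ* is transcribed.
So HaxZ is produced and active.
With repressor FubU bound, *bexW* is not transcribed.
So BexW is not produced.
Palatinose is present, so UlmX is inactive.
Required activator UlmX is absent, so *ulmZ* is not transcribed.
So UlmZ is not produced.
With no repressor bound, *temB* is transcribed.
So TemB is produced and active.
Ornithine is present, so PexM is inactive.
Maltulose is present, so QilW is active.
With repressor QilW bound, *jovY* is not transcribed.
So JovY is not produced.
Required activator PexM is absent, so *jovS* is not transcribed.
So JovS is not produced.
Required activator JovS is absent, so *qilD* is not transcribed.
So QilD is not produced.
Citrulline is absent, so SibE is active.
No repressor is bound and SibE is active, so *morL* is transcribed.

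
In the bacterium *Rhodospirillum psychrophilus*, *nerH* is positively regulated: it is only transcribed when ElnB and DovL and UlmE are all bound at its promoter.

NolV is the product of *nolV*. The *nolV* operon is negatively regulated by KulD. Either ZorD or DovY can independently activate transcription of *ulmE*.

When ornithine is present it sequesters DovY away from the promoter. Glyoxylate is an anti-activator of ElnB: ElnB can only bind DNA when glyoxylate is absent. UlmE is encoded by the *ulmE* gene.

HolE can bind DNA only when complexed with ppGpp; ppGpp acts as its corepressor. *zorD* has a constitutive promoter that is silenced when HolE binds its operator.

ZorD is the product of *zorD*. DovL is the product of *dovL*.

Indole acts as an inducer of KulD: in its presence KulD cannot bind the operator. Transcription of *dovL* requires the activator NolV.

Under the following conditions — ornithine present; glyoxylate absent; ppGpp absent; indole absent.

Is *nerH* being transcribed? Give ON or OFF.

OFF

Glyoxylate is absent, so ElnB is active.
Indole is absent, so KulD is active.
With repressor KulD bound, *nolV* is not transcribed.
So NolV is not produced.
Required activator NolV is absent, so *dovL* is not transcribed.
So DovL is not produced.
ppGpp is absent, so HolE is inactive.
With no repressor bound, *zorD* is transcribed.
So ZorD is produced and active.
Ornithine is present, so DovY is inactive.
Activator ZorD is present, so *ulmE* is transcribed.
So UlmE is produced and active.
Required activator DovL is absent, so *nerH* is not transcribed.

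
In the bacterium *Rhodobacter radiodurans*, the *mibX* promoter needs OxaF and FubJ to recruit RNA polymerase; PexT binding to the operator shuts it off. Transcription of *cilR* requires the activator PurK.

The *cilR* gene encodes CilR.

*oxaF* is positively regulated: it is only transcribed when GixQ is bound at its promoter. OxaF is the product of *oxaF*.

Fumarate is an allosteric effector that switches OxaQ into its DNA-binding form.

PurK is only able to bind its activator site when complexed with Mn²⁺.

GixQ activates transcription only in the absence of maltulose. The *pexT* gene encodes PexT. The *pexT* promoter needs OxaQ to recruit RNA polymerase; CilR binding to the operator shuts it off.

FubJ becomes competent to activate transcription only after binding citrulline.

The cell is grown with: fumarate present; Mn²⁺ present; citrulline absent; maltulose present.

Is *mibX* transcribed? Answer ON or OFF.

Mn²⁺ is present, so PurK is active.
No repressor is bound and PurK is active, so *cilR* is transcribed.
So CilR is produced and active.
Fumarate is present, so OxaQ is active.
With repressor CilR bound, *pexT* is not transcribed.
So PexT is not produced.
Maltulose is present, so GixQ is inactive.
Required activator GixQ is absent, so *oxaF* is not transcribed.
So OxaF is not produced.
Citrulline is absent, so FubJ is inactive.
Required activator OxaF is absent, so *mibX* is not transcribed.

OFF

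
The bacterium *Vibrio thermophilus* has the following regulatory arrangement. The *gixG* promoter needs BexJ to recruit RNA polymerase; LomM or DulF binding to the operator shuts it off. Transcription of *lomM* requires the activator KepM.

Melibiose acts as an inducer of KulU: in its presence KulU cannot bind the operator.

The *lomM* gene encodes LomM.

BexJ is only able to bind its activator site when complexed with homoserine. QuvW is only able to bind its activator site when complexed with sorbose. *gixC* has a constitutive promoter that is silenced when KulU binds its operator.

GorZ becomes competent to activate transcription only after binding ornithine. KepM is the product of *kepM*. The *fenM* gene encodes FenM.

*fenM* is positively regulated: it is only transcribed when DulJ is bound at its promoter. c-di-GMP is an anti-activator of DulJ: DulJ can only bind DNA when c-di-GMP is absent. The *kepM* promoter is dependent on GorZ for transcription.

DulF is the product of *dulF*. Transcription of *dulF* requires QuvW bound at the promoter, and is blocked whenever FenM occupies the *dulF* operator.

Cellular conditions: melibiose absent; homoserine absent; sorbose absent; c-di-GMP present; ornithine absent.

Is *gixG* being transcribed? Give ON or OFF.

Homoserine is absent, so BexJ is inactive.
Ornithine is absent, so GorZ is inactive.
Required activator GorZ is absent, so *kepM* is not transcribed.
So KepM is not produced.
Required activator KepM is absent, so *lomM* is not transcribed.
So LomM is not produced.
c-di-GMP is present, so DulJ is inactive.
Required activator DulJ is absent, so *fenM* is not transcribed.
So FenM is not produced.
Sorbose is absent, so QuvW is inactive.
Required activator QuvW is absent, so *dulF* is not transcribed.
So DulF is not produced.
Required activator BexJ is absent, so *gixG* is not transcribed.

OFF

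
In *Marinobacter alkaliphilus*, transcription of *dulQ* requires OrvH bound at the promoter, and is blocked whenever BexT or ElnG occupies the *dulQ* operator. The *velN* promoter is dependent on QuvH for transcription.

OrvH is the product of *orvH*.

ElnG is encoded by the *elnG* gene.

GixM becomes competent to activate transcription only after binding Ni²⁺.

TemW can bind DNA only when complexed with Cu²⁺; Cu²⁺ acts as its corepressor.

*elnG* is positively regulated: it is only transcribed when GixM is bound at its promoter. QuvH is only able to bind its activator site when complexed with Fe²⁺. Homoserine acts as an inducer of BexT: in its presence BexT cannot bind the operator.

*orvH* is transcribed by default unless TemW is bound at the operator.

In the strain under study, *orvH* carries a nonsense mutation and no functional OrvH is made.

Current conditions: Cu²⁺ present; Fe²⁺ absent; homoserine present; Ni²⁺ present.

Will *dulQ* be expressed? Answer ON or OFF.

OFF

Homoserine is present, so BexT is inactive.
Ni²⁺ is present, so GixM is active.
No repressor is bound and GixM is active, so *elnG* is transcribed.
So ElnG is produced and active.
OrvH is non-functional in this strain, so it has no effect.
With repressor ElnG bound, *dulQ* is not transcribed.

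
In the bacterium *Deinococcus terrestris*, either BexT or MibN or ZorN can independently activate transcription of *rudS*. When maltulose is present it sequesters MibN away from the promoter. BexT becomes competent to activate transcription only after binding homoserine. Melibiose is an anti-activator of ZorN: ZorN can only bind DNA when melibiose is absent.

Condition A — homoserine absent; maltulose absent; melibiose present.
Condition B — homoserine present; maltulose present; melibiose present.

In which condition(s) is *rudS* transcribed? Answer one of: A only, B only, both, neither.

both

Condition A:
Homoserine is absent, so BexT is inactive.
Maltulose is absent, so MibN is active.
Melibiose is present, so ZorN is inactive.
Activator MibN is present, so *rudS* is transcribed.
→ *rudS* is ON in A.
Condition B:
Homoserine is present, so BexT is active.
Maltulose is present, so MibN is inactive.
Melibiose is present, so ZorN is inactive.
Activator BexT is present, so *rudS* is transcribed.
→ *rudS* is ON in B.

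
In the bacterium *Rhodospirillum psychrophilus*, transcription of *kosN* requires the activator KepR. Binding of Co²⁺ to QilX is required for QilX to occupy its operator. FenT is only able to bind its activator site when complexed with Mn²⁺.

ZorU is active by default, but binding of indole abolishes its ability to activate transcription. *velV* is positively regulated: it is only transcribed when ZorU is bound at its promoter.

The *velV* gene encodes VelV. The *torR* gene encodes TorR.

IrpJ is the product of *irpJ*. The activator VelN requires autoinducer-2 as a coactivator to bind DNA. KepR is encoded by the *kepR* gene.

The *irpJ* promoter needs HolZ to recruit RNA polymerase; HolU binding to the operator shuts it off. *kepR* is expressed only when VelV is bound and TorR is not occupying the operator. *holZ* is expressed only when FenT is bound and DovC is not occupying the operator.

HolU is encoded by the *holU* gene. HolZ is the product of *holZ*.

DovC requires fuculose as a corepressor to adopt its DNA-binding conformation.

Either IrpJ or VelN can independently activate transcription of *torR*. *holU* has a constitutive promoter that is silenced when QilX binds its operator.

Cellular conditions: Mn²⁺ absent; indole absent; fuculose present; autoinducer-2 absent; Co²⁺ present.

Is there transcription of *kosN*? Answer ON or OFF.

Co²⁺ is present, so QilX is active.
With repressor QilX bound, *holU* is not transcribed.
So HolU is not produced.
Fuculose is present, so DovC is active.
Mn²⁺ is absent, so FenT is inactive.
With repressor DovC bound, *holZ* is not transcribed.
So HolZ is not produced.
Required activator HolZ is absent, so *irpJ* is not transcribed.
So IrpJ is not produced.
Autoinducer-2 is absent, so VelN is inactive.
No activator is available at the *torR* promoter, so *torR* is not transcribed.
So TorR is not produced.
Indole is absent, so ZorU is active.
No repressor is bound and ZorU is active, so *velV* is transcribed.
So VelV is produced and active.
No repressor is bound and VelV is active, so *kepR* is transcribed.
So KepR is produced and active.
No repressor is bound and KepR is active, so *kosN* is transcribed.

ON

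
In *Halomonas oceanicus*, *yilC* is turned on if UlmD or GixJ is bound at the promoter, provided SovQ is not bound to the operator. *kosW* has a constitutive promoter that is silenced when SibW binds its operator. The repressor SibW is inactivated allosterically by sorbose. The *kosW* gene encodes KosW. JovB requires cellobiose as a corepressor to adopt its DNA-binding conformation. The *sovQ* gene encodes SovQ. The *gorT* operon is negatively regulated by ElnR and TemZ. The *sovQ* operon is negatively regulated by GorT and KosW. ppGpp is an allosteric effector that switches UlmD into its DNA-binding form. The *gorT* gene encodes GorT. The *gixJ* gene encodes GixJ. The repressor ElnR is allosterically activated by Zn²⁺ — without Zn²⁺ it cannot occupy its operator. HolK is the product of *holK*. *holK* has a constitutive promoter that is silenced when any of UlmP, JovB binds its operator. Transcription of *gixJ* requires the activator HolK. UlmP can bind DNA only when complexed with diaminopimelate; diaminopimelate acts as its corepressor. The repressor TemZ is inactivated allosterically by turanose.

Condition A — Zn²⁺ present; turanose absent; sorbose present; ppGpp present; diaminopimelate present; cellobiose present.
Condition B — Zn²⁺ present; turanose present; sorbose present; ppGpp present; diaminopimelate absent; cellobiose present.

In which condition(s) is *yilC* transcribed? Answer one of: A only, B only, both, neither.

both

Condition A:
Zn²⁺ is present, so ElnR is active.
Turanose is absent, so TemZ is active.
With repressor ElnR bound, *gorT* is not transcribed.
So GorT is not produced.
Sorbose is present, so SibW is inactive.
With no repressor bound, *kosW* is transcribed.
So KosW is produced and active.
With repressor KosW bound, *sovQ* is not transcribed.
So SovQ is not produced.
ppGpp is present, so UlmD is active.
Diaminopimelate is present, so UlmP is active.
Cellobiose is present, so JovB is active.
With repressor UlmP bound, *holK* is not transcribed.
So HolK is not produced.
Required activator HolK is absent, so *gixJ* is not transcribed.
So GixJ is not produced.
Activator UlmD is present, so *yilC* is transcribed.
→ *yilC* is ON in A.
Condition B:
Zn²⁺ is present, so ElnR is active.
Turanose is present, so TemZ is inactive.
With repressor ElnR bound, *gorT* is not transcribed.
So GorT is not produced.
Sorbose is present, so SibW is inactive.
With no repressor bound, *kosW* is transcribed.
So KosW is produced and active.
With repressor KosW bound, *sovQ* is not transcribed.
So SovQ is not produced.
ppGpp is present, so UlmD is active.
Diaminopimelate is absent, so UlmP is inactive.
Cellobiose is present, so JovB is active.
With repressor JovB bound, *holK* is not transcribed.
So HolK is not produced.
Required activator HolK is absent, so *gixJ* is not transcribed.
So GixJ is not produced.
Activator UlmD is present, so *yilC* is transcribed.
→ *yilC* is ON in B.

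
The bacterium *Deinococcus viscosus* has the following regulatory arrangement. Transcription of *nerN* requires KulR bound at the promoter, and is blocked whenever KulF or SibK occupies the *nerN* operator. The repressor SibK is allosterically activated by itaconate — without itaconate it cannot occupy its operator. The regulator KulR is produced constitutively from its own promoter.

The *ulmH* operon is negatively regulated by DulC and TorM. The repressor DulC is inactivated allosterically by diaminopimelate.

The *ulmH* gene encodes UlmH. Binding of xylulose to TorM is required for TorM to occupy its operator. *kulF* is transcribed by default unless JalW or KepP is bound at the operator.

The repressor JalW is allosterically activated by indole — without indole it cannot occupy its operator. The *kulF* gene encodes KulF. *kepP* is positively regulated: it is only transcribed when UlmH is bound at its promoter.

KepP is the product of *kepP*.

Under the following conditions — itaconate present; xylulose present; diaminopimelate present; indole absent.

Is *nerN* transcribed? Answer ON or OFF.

Indole is absent, so JalW is inactive.
Diaminopimelate is present, so DulC is inactive.
Xylulose is present, so TorM is active.
With repressor TorM bound, *ulmH* is not transcribed.
So UlmH is not produced.
Required activator UlmH is absent, so *kepP* is not transcribed.
So KepP is not produced.
With no repressor bound, *kulF* is transcribed.
So KulF is produced and active.
Itaconate is present, so SibK is active.
KulR is produced constitutively and is active.
With repressor KulF bound, *nerN* is not transcribed.

OFF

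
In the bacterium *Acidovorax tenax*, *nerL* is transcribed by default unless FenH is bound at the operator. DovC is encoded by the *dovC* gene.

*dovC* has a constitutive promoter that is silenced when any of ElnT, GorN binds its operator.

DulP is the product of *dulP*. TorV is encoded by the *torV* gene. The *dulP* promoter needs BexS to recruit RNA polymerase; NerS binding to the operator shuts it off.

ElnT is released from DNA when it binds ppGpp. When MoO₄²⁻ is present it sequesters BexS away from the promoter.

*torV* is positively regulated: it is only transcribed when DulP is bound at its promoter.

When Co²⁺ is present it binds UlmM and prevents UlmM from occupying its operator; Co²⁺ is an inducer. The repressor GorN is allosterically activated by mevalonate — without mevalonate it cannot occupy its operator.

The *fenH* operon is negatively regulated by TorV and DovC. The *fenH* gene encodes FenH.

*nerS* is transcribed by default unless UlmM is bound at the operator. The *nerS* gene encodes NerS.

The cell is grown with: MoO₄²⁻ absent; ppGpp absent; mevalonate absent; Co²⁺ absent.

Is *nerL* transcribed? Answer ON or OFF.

Co²⁺ is absent, so UlmM is active.
With repressor UlmM bound, *nerS* is not transcribed.
So NerS is not produced.
MoO₄²⁻ is absent, so BexS is active.
No repressor is bound and BexS is active, so *dulP* is transcribed.
So DulP is produced and active.
No repressor is bound and DulP is active, so *torV* is transcribed.
So TorV is produced and active.
ppGpp is absent, so ElnT is active.
Mevalonate is absent, so GorN is inactive.
With repressor ElnT bound, *dovC* is not transcribed.
So DovC is not produced.
With repressor TorV bound, *fenH* is not transcribed.
So FenH is not produced.
With no repressor bound, *nerL* is transcribed.

ON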